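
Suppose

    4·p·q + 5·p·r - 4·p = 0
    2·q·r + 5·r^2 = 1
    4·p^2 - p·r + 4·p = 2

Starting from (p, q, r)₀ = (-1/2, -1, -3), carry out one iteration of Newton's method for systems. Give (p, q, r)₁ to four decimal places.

At (-1/2, -1, -3): F = (11.5000, 50.0000, -4.5000).
Jacobian J = [[4·q + 5·r - 4, 4·p, 5·p], [0, 2·r, 2·q + 10·r], [8·p - r + 4, 0, -p]].
At the point, J = [[-23.0000, -2.0000, -2.5000], [0.0000, -6.0000, -32.0000], [3.0000, 0.0000, 0.5000]] (det J = 216.0000).
Solving J·Δ = −F gives Δ = (0.9491, -9.2963, 3.3056).
Then the next iterate is (p, q, r)₁ = (0.4491, -10.2963, 0.3056).

(0.4491, -10.2963, 0.3056)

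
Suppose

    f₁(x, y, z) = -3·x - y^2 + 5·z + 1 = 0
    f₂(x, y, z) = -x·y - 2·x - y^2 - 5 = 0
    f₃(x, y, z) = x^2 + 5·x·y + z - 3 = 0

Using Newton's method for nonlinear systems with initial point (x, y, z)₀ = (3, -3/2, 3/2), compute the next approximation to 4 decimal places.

(-14.5000, -1.5903, -8.3958)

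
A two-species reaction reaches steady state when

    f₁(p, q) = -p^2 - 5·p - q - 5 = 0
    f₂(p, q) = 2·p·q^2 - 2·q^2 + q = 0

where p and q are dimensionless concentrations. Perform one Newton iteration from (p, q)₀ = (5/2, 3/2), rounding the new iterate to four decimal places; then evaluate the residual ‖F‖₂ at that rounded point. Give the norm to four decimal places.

8.3725

At (5/2, 3/2): F = (-25.2500, 8.2500).
Jacobian J = [[-2·p - 5, -1], [2·q^2, 4·p·q - 4·q + 1]].
At the point, J = [[-10.0000, -1.0000], [4.5000, 10.0000]] (det J = -95.5000).
Solving J·Δ = −F gives Δ = (-2.5576, 0.3259).
Then the next iterate is (p, q)₁ = (-0.0576, 1.8259).
Re-evaluating at (-0.0576, 1.8259): F = (-6.541218, -5.225988), so ‖F‖₂ = 8.3725.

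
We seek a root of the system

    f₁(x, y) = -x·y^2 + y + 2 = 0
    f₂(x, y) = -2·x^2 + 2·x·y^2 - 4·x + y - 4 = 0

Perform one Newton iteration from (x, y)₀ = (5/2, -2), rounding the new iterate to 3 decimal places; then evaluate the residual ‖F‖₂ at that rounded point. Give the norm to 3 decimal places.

5.227

At (5/2, -2): F = (-10.000, -8.500).
Jacobian J = [[-y^2, -2·x·y + 1], [-4·x + 2·y^2 - 4, 4·x·y + 1]].
At the point, J = [[-4.000, 11.000], [-6.000, -19.000]] (det J = 142.000).
Solving J·Δ = −F gives Δ = (-1.996, 0.183).
Then the next iterate is (x, y)₁ = (0.504, -1.817).
Re-evaluating at (0.504, -1.817): F = (-1.48095, -5.01313), so ‖F‖₂ = 5.227.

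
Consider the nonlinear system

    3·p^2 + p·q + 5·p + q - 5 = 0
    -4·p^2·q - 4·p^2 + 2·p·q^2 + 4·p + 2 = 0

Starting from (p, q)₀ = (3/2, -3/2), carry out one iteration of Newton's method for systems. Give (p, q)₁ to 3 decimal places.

(0.937, -0.884)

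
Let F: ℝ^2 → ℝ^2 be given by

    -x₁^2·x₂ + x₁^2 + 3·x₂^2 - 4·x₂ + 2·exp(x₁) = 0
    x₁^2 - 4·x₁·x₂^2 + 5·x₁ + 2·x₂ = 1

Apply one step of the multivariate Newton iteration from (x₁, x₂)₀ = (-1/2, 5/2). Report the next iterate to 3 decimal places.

(-0.352, 1.571)

At (-1/2, 5/2): F = (9.58806, 14.250).
Jacobian J = [[-2·x₁·x₂ + 2·x₁ + 2·exp(x₁), -x₁^2 + 6·x₂ - 4], [2·x₁ - 4·x₂^2 + 5, -8·x₁·x₂ + 2]].
At the point, J = [[2.71306, 10.750], [-21.000, 12.000]] (det J = 258.30674).
Solving J·Δ = −F gives Δ = (0.148, -0.929).
Then the next iterate is (x₁, x₂)₁ = (-0.352, 1.571).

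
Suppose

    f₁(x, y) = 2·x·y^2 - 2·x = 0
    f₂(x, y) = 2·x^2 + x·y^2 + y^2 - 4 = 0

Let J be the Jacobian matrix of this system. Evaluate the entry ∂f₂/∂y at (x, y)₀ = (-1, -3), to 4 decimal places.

∂f₂/∂y = 2·x·y + 2·y.
At (-1, -3) this is 0.0000.

0.0000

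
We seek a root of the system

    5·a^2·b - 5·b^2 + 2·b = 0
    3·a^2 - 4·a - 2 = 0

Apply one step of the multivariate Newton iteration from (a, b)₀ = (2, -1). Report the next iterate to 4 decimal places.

At (2, -1): F = (-27.0000, 2.0000).
Jacobian J = [[10·a·b, 5·a^2 - 10·b + 2], [6·a - 4, 0]].
At the point, J = [[-20.0000, 32.0000], [8.0000, 0.0000]] (det J = -256.0000).
Solving J·Δ = −F gives Δ = (-0.2500, 0.6875).
Then the next iterate is (a, b)₁ = (1.7500, -0.3125).

(1.7500, -0.3125)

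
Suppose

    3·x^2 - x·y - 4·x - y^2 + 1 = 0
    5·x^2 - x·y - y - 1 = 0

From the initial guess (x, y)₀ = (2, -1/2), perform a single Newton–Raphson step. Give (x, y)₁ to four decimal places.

At (2, -1/2): F = (5.7500, 20.5000).
Jacobian J = [[6·x - y - 4, -x - 2·y], [10·x - y, -x - 1]].
At the point, J = [[8.5000, -1.0000], [20.5000, -3.0000]] (det J = -5.0000).
Solving J·Δ = −F gives Δ = (0.6500, 11.2750).
Then the next iterate is (x, y)₁ = (2.6500, 10.7750).

(2.6500, 10.7750)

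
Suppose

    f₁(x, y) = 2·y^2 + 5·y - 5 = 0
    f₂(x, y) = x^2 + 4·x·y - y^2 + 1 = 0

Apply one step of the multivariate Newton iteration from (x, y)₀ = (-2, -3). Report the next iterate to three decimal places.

At (-2, -3): F = (-2.000, 20.000).
Jacobian J = [[0, 4·y + 5], [2·x + 4·y, 4·x - 2·y]].
At the point, J = [[0.000, -7.000], [-16.000, -2.000]] (det J = -112.000).
Solving J·Δ = −F gives Δ = (1.286, -0.286).
Then the next iterate is (x, y)₁ = (-0.714, -3.286).

(-0.714, -3.286)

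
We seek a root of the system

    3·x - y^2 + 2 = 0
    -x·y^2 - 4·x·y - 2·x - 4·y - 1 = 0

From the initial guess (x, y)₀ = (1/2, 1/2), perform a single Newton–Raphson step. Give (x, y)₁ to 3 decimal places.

(-0.605, 0.434)

At (1/2, 1/2): F = (3.250, -5.125).
Jacobian J = [[3, -2·y], [-y^2 - 4·y - 2, -2·x·y - 4·x - 4]].
At the point, J = [[3.000, -1.000], [-4.250, -6.500]] (det J = -23.750).
Solving J·Δ = −F gives Δ = (-1.105, -0.066).
Then the next iterate is (x, y)₁ = (-0.605, 0.434).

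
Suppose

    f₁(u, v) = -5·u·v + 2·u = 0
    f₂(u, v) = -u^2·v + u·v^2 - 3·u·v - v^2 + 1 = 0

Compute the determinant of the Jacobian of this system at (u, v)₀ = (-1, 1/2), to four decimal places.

J = [[-5·v + 2, -5·u], [-2·u·v + v^2 - 3·v, -u^2 + 2·u·v - 3·u - 2·v]].
At the point, J = [[-0.5000, 5.0000], [-0.2500, 0.0000]].
det J = 1.2500.

1.2500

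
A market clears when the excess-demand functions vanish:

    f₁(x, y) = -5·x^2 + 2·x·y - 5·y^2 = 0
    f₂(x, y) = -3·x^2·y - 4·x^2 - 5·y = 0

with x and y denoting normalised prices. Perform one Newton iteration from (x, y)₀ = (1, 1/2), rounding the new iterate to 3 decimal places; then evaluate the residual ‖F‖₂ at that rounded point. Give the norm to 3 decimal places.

2.396

At (1, 1/2): F = (-5.250, -8.000).
Jacobian J = [[-10·x + 2·y, 2·x - 10·y], [-6·x·y - 8·x, -3·x^2 - 5]].
At the point, J = [[-9.000, -3.000], [-11.000, -8.000]] (det J = 39.000).
Solving J·Δ = −F gives Δ = (-0.462, -0.365).
Then the next iterate is (x, y)₁ = (0.538, 0.135).
Re-evaluating at (0.538, 0.135): F = (-1.39309, -1.95000), so ‖F‖₂ = 2.396.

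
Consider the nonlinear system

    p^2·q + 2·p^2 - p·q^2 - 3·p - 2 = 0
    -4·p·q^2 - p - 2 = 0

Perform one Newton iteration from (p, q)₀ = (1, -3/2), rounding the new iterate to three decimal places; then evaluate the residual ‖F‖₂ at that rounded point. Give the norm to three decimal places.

At (1, -3/2): F = (-6.750, -12.000).
Jacobian J = [[2·p·q + 4·p - q^2 - 3, p^2 - 2·p·q], [-4·q^2 - 1, -8·p·q]].
At the point, J = [[-4.250, 4.000], [-10.000, 12.000]] (det J = -11.000).
Solving J·Δ = −F gives Δ = (-3.000, -1.500).
Then the next iterate is (p, q)₁ = (-2.000, -3.000).
Re-evaluating at (-2.000, -3.000): F = (18.000, 72.000), so ‖F‖₂ = 74.216.

74.216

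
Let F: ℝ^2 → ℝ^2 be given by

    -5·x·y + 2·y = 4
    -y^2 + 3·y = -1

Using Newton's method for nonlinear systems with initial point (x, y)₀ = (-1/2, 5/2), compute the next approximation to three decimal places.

(0.485, 3.625)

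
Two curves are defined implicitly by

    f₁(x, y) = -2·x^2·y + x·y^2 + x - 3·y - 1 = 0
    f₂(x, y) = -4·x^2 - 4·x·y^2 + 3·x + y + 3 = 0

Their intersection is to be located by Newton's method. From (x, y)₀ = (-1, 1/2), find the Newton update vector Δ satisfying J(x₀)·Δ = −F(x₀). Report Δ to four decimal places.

(0.5082, -0.5164)

At (-1, 1/2): F = (-4.7500, -2.5000).
Jacobian J = [[-4·x·y + y^2 + 1, -2·x^2 + 2·x·y - 3], [-8·x - 4·y^2 + 3, -8·x·y + 1]].
At the point, J = [[3.2500, -6.0000], [10.0000, 5.0000]] (det J = 76.2500).
Solving J·Δ = −F gives Δ = (0.5082, -0.5164).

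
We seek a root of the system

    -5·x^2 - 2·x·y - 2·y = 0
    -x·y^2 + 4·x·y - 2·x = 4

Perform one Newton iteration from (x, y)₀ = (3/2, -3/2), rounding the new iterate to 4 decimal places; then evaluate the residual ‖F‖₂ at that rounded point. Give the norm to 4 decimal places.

6.8860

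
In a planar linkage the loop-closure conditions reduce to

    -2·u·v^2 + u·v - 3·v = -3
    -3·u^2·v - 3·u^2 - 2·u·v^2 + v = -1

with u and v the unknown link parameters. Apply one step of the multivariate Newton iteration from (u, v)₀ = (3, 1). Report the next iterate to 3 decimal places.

At (3, 1): F = (-3.000, -58.000).
Jacobian J = [[-2·v^2 + v, -4·u·v + u - 3], [-6·u·v - 6·u - 2·v^2, -3·u^2 - 4·u·v + 1]].
At the point, J = [[-1.000, -12.000], [-38.000, -38.000]] (det J = -418.000).
Solving J·Δ = −F gives Δ = (-1.392, -0.134).
Then the next iterate is (u, v)₁ = (1.608, 0.866).

(1.608, 0.866)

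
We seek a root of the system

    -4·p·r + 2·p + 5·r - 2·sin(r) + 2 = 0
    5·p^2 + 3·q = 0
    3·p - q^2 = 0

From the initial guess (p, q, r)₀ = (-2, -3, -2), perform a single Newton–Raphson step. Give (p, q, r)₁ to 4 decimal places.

At (-2, -3, -2): F = (-26.181405, 11.0000, -15.0000).
Jacobian J = [[-4·r + 2, 0, -4·p - 2·cos(r) + 5], [10·p, 3, 0], [3, -2·q, 0]].
At the point, J = [[10.0000, 0.0000, 13.832294], [-20.0000, 3.0000, 0.0000], [3.0000, 6.0000, 0.0000]] (det J = -1784.365884).
Solving J·Δ = −F gives Δ = (0.8605, 2.0698, 1.2707).
Then the next iterate is (p, q, r)₁ = (-1.1395, -0.9302, -0.7293).

(-1.1395, -0.9302, -0.7293)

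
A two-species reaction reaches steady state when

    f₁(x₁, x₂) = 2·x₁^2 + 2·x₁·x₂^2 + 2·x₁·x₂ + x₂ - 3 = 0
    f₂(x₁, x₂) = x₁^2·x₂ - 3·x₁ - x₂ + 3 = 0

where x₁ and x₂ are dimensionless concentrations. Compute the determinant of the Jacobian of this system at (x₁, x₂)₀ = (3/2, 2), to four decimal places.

J = [[4·x₁ + 2·x₂^2 + 2·x₂, 4·x₁·x₂ + 2·x₁ + 1], [2·x₁·x₂ - 3, x₁^2 - 1]].
At the point, J = [[18.0000, 16.0000], [3.0000, 1.2500]].
det J = -25.5000.

-25.5000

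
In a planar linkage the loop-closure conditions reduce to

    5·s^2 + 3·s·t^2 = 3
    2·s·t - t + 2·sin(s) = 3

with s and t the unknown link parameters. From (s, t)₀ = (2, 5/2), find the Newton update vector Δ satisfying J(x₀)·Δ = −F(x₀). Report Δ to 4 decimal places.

(-2.9675, 2.0163)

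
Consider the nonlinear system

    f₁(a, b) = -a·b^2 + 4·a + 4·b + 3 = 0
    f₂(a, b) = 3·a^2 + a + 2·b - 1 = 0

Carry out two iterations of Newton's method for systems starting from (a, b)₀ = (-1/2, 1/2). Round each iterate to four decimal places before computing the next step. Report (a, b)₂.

(-0.7623, 0.0129)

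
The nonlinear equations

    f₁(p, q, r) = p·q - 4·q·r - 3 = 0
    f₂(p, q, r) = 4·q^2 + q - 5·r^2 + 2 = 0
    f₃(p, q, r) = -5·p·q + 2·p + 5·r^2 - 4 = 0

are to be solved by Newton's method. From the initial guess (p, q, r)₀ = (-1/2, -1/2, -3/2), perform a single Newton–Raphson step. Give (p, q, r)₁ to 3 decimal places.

At (-1/2, -1/2, -3/2): F = (-5.750, -8.750, 5.000).
Jacobian J = [[q, p - 4·r, -4·q], [0, 8·q + 1, -10·r], [-5·q + 2, -5·p, 10·r]].
At the point, J = [[-0.500, 5.500, 2.000], [0.000, -3.000, 15.000], [4.500, 2.500, -15.000]] (det J = 394.500).
Solving J·Δ = −F gives Δ = (0.928, 0.856, 0.754).
Then the next iterate is (p, q, r)₁ = (0.428, 0.356, -0.746).

(0.428, 0.356, -0.746)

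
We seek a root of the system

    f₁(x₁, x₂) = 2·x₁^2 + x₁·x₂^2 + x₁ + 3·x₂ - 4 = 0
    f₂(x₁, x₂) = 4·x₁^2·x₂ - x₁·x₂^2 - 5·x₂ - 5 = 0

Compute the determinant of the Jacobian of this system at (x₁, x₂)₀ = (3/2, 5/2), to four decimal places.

J = [[4·x₁ + x₂^2 + 1, 2·x₁·x₂ + 3], [8·x₁·x₂ - x₂^2, 4·x₁^2 - 2·x₁·x₂ - 5]].
At the point, J = [[13.2500, 10.5000], [23.7500, -3.5000]].
det J = -295.7500.

-295.7500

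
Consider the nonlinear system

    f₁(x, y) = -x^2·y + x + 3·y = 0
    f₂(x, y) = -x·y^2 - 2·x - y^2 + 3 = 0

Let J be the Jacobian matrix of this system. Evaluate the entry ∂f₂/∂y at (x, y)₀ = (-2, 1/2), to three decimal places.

1.000

∂f₂/∂y = -2·x·y - 2·y.
At (-2, 1/2) this is 1.000.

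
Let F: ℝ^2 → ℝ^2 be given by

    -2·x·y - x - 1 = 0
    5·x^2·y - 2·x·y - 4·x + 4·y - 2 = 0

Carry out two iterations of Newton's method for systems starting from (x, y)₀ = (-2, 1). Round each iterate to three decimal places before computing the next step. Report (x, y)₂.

(-1.905, -0.259)

At (-2, 1): F = (5.000, 34.000).
Jacobian J = [[-2·y - 1, -2·x], [10·x·y - 2·y - 4, 5·x^2 - 2·x + 4]].
At the point, J = [[-3.000, 4.000], [-26.000, 28.000]] (det J = 20.000).
Solving J·Δ = −F gives Δ = (-0.200, -1.400).
Then the next iterate is (x, y)₁ = (-2.200, -0.400).
Round to (-2.200, -0.400) and repeat: F = (-0.560, -6.240), J = [[-0.200, 4.400], [5.600, 32.600]].
Δ = (0.295, 0.141), so (x, y)₂ = (-1.905, -0.259).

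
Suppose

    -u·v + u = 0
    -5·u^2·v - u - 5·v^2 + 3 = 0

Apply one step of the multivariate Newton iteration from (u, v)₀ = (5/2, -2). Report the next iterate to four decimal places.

At (5/2, -2): F = (7.5000, 43.0000).
Jacobian J = [[-v + 1, -u], [-10·u·v - 1, -5·u^2 - 10·v]].
At the point, J = [[3.0000, -2.5000], [49.0000, -11.2500]] (det J = 88.7500).
Solving J·Δ = −F gives Δ = (-0.2606, 2.6873).
Then the next iterate is (u, v)₁ = (2.2394, 0.6873).

(2.2394, 0.6873)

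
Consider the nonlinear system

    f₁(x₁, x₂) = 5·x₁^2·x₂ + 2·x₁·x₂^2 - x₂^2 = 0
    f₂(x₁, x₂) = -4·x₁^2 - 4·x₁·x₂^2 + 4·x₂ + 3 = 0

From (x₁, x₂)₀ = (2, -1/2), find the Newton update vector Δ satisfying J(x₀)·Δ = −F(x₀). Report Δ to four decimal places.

(-1.0171, -0.0243)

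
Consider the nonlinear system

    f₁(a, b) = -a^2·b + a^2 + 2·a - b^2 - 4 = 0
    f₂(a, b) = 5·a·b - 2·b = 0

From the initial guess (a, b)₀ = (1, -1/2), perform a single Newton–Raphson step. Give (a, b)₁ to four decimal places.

At (1, -1/2): F = (-0.7500, -1.5000).
Jacobian J = [[-2·a·b + 2·a + 2, -a^2 - 2·b], [5·b, 5·a - 2]].
At the point, J = [[5.0000, 0.0000], [-2.5000, 3.0000]] (det J = 15.0000).
Solving J·Δ = −F gives Δ = (0.1500, 0.6250).
Then the next iterate is (a, b)₁ = (1.1500, 0.1250).

(1.1500, 0.1250)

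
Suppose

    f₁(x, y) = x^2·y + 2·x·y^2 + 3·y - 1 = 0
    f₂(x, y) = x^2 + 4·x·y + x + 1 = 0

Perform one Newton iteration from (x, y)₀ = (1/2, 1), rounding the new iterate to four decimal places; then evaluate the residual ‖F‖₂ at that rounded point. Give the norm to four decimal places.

At (1/2, 1): F = (3.2500, 3.7500).
Jacobian J = [[2·x·y + 2·y^2, x^2 + 4·x·y + 3], [2·x + 4·y + 1, 4·x]].
At the point, J = [[3.0000, 5.2500], [6.0000, 2.0000]] (det J = -25.5000).
Solving J·Δ = −F gives Δ = (-0.5172, -0.3235).
Then the next iterate is (x, y)₁ = (-0.0172, 0.6765).
Re-evaluating at (-0.0172, 0.6765): F = (1.013957, 0.936553), so ‖F‖₂ = 1.3803.

1.3803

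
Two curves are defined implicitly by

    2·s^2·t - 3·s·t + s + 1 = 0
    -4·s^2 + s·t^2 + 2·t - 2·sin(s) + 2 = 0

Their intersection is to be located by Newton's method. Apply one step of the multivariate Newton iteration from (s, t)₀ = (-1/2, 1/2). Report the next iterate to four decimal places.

At (-1/2, 1/2): F = (1.5000, 2.833851).
Jacobian J = [[4·s·t - 3·t + 1, 2·s^2 - 3·s], [-8·s + t^2 - 2·cos(s), 2·s·t + 2]].
At the point, J = [[-1.5000, 2.0000], [2.494835, 1.5000]] (det J = -7.239670).
Solving J·Δ = −F gives Δ = (-0.4721, -1.1041).
Then the next iterate is (s, t)₁ = (-0.9721, -0.6041).

(-0.9721, -0.6041)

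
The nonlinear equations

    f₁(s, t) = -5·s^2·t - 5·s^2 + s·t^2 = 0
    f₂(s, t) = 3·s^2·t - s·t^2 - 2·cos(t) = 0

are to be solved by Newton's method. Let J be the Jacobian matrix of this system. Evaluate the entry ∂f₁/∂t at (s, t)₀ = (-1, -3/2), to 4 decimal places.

∂f₁/∂t = -5·s^2 + 2·s·t.
At (-1, -3/2) this is -2.0000.

-2.0000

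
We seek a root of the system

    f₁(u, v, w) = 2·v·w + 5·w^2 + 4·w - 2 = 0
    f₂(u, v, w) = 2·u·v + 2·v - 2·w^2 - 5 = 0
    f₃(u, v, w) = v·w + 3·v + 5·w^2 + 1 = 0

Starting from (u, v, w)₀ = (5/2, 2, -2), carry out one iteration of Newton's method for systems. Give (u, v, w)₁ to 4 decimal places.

(5.0119, -0.8571, -0.8810)

At (5/2, 2, -2): F = (2.0000, 1.0000, 23.0000).
Jacobian J = [[0, 2·w, 2·v + 10·w + 4], [2·v, 2·u + 2, -4·w], [0, w + 3, v + 10·w]].
At the point, J = [[0.0000, -4.0000, -12.0000], [4.0000, 7.0000, 8.0000], [0.0000, 1.0000, -18.0000]] (det J = -336.0000).
Solving J·Δ = −F gives Δ = (2.5119, -2.8571, 1.1190).
Then the next iterate is (u, v, w)₁ = (5.0119, -0.8571, -0.8810).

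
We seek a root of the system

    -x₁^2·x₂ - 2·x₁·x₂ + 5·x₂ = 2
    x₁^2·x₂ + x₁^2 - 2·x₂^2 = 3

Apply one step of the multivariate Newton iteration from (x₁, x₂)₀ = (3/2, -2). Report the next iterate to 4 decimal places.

At (3/2, -2): F = (-1.5000, -13.2500).
Jacobian J = [[-2·x₁·x₂ - 2·x₂, -x₁^2 - 2·x₁ + 5], [2·x₁·x₂ + 2·x₁, x₁^2 - 4·x₂]].
At the point, J = [[10.0000, -0.2500], [-3.0000, 10.2500]] (det J = 101.7500).
Solving J·Δ = −F gives Δ = (0.1837, 1.3464).
Then the next iterate is (x₁, x₂)₁ = (1.6837, -0.6536).

(1.6837, -0.6536)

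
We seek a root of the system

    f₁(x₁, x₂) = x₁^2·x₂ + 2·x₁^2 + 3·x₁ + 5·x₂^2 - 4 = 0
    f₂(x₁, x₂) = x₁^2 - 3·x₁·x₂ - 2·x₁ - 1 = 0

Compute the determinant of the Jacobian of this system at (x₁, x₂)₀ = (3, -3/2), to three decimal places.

J = [[2·x₁·x₂ + 4·x₁ + 3, x₁^2 + 10·x₂], [2·x₁ - 3·x₂ - 2, -3·x₁]].
At the point, J = [[6.000, -6.000], [8.500, -9.000]].
det J = -3.000.

-3.000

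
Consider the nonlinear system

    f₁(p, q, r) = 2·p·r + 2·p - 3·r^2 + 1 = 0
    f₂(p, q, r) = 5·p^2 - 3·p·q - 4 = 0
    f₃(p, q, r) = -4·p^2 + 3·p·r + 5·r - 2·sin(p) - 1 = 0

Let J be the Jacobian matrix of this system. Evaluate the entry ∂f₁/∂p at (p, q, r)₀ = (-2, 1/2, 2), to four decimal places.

6.0000

∂f₁/∂p = 2·r + 2.
At (-2, 1/2, 2) this is 6.0000.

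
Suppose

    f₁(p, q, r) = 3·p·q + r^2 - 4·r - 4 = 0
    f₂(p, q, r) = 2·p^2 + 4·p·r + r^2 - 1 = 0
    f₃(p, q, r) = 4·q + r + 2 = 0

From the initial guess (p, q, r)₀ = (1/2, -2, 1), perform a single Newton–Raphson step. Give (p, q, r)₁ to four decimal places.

At (1/2, -2, 1): F = (-10.0000, 2.5000, -5.0000).
Jacobian J = [[3·q, 3·p, 2·r - 4], [4·p + 4·r, 0, 4·p + 2·r], [0, 4, 1]].
At the point, J = [[-6.0000, 1.5000, -2.0000], [6.0000, 0.0000, 4.0000], [0.0000, 4.0000, 1.0000]] (det J = 39.0000).
Solving J·Δ = −F gives Δ = (-2.7244, 0.3846, 3.4615).
Then the next iterate is (p, q, r)₁ = (-2.2244, -1.6154, 4.4615).

(-2.2244, -1.6154, 4.4615)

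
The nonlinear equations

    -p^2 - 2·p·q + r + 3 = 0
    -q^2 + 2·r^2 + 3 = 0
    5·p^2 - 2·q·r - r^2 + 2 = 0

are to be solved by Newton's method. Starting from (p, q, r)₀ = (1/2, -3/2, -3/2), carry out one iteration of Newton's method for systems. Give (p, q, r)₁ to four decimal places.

(-1.0603, -0.4914, -0.1207)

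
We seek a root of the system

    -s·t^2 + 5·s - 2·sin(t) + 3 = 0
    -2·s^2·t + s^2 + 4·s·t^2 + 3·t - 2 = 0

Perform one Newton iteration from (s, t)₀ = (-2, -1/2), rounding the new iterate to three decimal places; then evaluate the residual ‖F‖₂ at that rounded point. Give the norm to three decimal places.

45.476

At (-2, -1/2): F = (-5.54115, 2.500).
Jacobian J = [[-t^2 + 5, -2·s·t - 2·cos(t)], [-4·s·t + 2·s + 4·t^2, -2·s^2 + 8·s·t + 3]].
At the point, J = [[4.750, -3.75517], [-7.000, 3.000]] (det J = -12.03616).
Solving J·Δ = −F gives Δ = (-0.601, -2.236).
Then the next iterate is (s, t)₁ = (-2.601, -2.736).
Re-evaluating at (-2.601, -2.736): F = (10.25442, -44.30480), so ‖F‖₂ = 45.476.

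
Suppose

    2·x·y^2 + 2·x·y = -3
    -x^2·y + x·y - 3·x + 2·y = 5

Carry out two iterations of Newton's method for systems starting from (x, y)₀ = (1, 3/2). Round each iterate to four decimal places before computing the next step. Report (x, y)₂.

At (1, 3/2): F = (10.5000, -5.0000).
Jacobian J = [[2·y^2 + 2·y, 4·x·y + 2·x], [-2·x·y + y - 3, -x^2 + x + 2]].
At the point, J = [[7.5000, 8.0000], [-4.5000, 2.0000]] (det J = 51.0000).
Solving J·Δ = −F gives Δ = (-1.1961, -0.1912).
Then the next iterate is (x, y)₁ = (-0.1961, 1.3088).
Round to (-0.1961, 1.3088) and repeat: F = (1.814867, -2.101086), J = [[6.043515, -1.418823], [-1.177889, 1.765445]].
Δ = (-0.0248, 1.1736), so (x, y)₂ = (-0.2209, 2.4824).

(-0.2209, 2.4824)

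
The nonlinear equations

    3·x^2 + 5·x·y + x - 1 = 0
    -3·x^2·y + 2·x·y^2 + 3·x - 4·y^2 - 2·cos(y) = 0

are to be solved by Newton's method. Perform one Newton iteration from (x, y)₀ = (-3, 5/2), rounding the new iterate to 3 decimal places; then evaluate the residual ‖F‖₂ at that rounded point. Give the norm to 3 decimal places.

41.084

At (-3, 5/2): F = (-14.500, -137.39771).
Jacobian J = [[6·x + 5·y + 1, 5·x], [-6·x·y + 2·y^2 + 3, -3·x^2 + 4·x·y - 8·y + 2·sin(y)]].
At the point, J = [[-4.500, -15.000], [60.500, -75.80306]] (det J = 1248.61375).
Solving J·Δ = −F gives Δ = (0.770, -1.198).
Then the next iterate is (x, y)₁ = (-2.230, 1.302).
Re-evaluating at (-2.230, 1.302): F = (-2.82860, -40.98672), so ‖F‖₂ = 41.084.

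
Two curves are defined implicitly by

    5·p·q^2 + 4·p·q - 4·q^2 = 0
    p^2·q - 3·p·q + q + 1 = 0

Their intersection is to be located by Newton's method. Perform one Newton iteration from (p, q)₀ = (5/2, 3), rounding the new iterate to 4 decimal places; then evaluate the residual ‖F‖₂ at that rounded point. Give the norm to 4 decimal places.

At (5/2, 3): F = (106.5000, 0.2500).
Jacobian J = [[5·q^2 + 4·q, 10·p·q + 4·p - 8·q], [2·p·q - 3·q, p^2 - 3·p + 1]].
At the point, J = [[57.0000, 61.0000], [6.0000, -0.2500]] (det J = -380.2500).
Solving J·Δ = −F gives Δ = (-0.1101, -1.6430).
Then the next iterate is (p, q)₁ = (2.3899, 1.3570).
Re-evaluating at (2.3899, 1.3570): F = (27.610976, 0.378388), so ‖F‖₂ = 27.6136.

27.6136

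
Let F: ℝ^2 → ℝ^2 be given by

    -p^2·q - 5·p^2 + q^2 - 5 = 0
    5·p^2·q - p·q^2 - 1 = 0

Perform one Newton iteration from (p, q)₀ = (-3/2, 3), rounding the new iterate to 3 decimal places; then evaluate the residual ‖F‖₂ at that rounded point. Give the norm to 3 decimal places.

At (-3/2, 3): F = (-14.000, 46.250).
Jacobian J = [[-2·p·q - 10·p, -p^2 + 2·q], [10·p·q - q^2, 5·p^2 - 2·p·q]].
At the point, J = [[24.000, 3.750], [-54.000, 20.250]] (det J = 688.500).
Solving J·Δ = −F gives Δ = (0.664, -0.514).
Then the next iterate is (p, q)₁ = (-0.836, 2.486).
Re-evaluating at (-0.836, 2.486): F = (-4.05174, 12.85392), so ‖F‖₂ = 13.477.

13.477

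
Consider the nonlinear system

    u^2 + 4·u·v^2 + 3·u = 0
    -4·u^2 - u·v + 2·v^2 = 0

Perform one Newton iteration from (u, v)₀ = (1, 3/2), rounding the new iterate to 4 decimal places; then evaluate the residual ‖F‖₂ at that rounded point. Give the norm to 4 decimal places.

3.9946

At (1, 3/2): F = (13.0000, -1.0000).
Jacobian J = [[2·u + 4·v^2 + 3, 8·u·v], [-8·u - v, -u + 4·v]].
At the point, J = [[14.0000, 12.0000], [-9.5000, 5.0000]] (det J = 184.0000).
Solving J·Δ = −F gives Δ = (-0.4185, -0.5951).
Then the next iterate is (u, v)₁ = (0.5815, 0.9049).
Re-evaluating at (0.5815, 0.9049): F = (3.987273, -0.241080), so ‖F‖₂ = 3.9946.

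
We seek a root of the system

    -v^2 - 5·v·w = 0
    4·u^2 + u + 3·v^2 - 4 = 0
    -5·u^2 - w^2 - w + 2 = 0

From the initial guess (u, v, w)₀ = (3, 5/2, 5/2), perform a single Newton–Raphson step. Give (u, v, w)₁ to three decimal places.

At (3, 5/2, 5/2): F = (-37.500, 53.750, -51.750).
Jacobian J = [[0, -2·v - 5·w, -5·v], [8·u + 1, 6·v, 0], [-10·u, 0, -2·w - 1]].
At the point, J = [[0.000, -17.500, -12.500], [25.000, 15.000, 0.000], [-30.000, 0.000, -6.000]] (det J = -8250.000).
Solving J·Δ = −F gives Δ = (-1.451, -1.165, -1.369).
Then the next iterate is (u, v, w)₁ = (1.549, 1.335, 1.131).

(1.549, 1.335, 1.131)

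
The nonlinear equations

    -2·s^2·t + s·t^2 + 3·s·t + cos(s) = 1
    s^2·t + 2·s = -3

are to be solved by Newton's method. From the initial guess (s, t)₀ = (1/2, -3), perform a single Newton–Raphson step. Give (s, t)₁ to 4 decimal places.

(11.5419, 28.1676)

At (1/2, -3): F = (1.377583, 3.2500).
Jacobian J = [[-4·s·t + t^2 + 3·t - sin(s), -2·s^2 + 2·s·t + 3·s], [2·s·t + 2, s^2]].
At the point, J = [[5.520574, -2.0000], [-1.0000, 0.2500]] (det J = -0.619856).
Solving J·Δ = −F gives Δ = (11.0419, 31.1676).
Then the next iterate is (s, t)₁ = (11.5419, 28.1676).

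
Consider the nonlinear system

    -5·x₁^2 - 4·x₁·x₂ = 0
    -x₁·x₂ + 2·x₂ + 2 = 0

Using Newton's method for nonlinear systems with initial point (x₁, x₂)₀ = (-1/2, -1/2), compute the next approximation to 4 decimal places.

(-0.0682, -0.8864)

At (-1/2, -1/2): F = (-2.2500, 0.7500).
Jacobian J = [[-10·x₁ - 4·x₂, -4·x₁], [-x₂, -x₁ + 2]].
At the point, J = [[7.0000, 2.0000], [0.5000, 2.5000]] (det J = 16.5000).
Solving J·Δ = −F gives Δ = (0.4318, -0.3864).
Then the next iterate is (x₁, x₂)₁ = (-0.0682, -0.8864).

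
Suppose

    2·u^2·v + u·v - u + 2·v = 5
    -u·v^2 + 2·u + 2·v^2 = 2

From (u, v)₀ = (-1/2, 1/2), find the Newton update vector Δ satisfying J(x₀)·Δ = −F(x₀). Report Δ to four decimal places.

(-0.5517, 1.3362)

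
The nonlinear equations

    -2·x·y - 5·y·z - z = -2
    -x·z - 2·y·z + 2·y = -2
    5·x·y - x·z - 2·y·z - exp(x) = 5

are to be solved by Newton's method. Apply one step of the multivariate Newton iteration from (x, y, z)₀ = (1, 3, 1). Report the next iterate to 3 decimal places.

At (1, 3, 1): F = (-20.000, 1.000, 0.28172).
Jacobian J = [[-2·y, -2·x - 5·z, -5·y - 1], [-z, -2·z + 2, -x - 2·y], [5·y - z - exp(x), 5·x - 2·z, -x - 2·y]].
At the point, J = [[-6.000, -7.000, -16.000], [-1.000, 0.000, -7.000], [11.28172, 3.000, -7.000]] (det J = 523.80419).
Solving J·Δ = −F gives Δ = (0.961, -3.693, 0.006).
Then the next iterate is (x, y, z)₁ = (1.961, -0.693, 1.006).

(1.961, -0.693, 1.006)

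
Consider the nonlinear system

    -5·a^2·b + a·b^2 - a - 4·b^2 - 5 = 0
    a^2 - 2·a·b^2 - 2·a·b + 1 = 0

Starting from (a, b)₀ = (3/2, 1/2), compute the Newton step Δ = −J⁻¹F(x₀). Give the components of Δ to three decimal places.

(-1.287, -0.155)

At (3/2, 1/2): F = (-12.750, 1.000).
Jacobian J = [[-10·a·b + b^2 - 1, -5·a^2 + 2·a·b - 8·b], [2·a - 2·b^2 - 2·b, -4·a·b - 2·a]].
At the point, J = [[-8.250, -13.750], [1.500, -6.000]] (det J = 70.125).
Solving J·Δ = −F gives Δ = (-1.287, -0.155).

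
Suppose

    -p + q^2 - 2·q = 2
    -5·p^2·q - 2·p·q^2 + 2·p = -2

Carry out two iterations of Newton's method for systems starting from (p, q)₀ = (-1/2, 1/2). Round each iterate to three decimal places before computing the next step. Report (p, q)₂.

(-0.592, -0.723)

At (-1/2, 1/2): F = (-2.250, 0.625).
Jacobian J = [[-1, 2·q - 2], [-10·p·q - 2·q^2 + 2, -5·p^2 - 4·p·q]].
At the point, J = [[-1.000, -1.000], [4.000, -0.250]] (det J = 4.250).
Solving J·Δ = −F gives Δ = (-0.279, -1.971).
Then the next iterate is (p, q)₁ = (-0.779, -1.471).
Round to (-0.779, -1.471) and repeat: F = (3.88484, 8.27658), J = [[-1.000, -4.942], [-13.78677, -7.61784]].
Δ = (0.187, 0.748), so (p, q)₂ = (-0.592, -0.723).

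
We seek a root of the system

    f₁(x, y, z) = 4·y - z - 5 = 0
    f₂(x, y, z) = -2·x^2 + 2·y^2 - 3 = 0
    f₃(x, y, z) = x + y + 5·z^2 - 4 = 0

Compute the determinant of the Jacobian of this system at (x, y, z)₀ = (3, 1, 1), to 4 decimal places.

J = [[0, 4, -1], [-4·x, 4·y, 0], [1, 1, 10·z]].
At the point, J = [[0.0000, 4.0000, -1.0000], [-12.0000, 4.0000, 0.0000], [1.0000, 1.0000, 10.0000]].
det J = 496.0000.

496.0000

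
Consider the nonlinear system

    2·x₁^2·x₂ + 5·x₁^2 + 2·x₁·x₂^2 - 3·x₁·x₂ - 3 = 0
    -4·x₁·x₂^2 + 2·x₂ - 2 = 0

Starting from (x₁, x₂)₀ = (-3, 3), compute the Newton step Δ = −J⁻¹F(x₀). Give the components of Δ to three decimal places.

(1.346, -0.859)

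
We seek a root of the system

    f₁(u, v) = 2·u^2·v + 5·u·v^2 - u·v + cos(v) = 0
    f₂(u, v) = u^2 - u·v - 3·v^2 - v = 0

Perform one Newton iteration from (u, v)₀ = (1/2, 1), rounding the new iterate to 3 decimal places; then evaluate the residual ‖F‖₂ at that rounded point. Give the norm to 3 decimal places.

1.595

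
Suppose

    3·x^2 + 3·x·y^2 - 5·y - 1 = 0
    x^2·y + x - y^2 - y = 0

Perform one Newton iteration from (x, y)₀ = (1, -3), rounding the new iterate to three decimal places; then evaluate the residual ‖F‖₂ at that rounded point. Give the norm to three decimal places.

At (1, -3): F = (44.000, -8.000).
Jacobian J = [[6·x + 3·y^2, 6·x·y - 5], [2·x·y + 1, x^2 - 2·y - 1]].
At the point, J = [[33.000, -23.000], [-5.000, 6.000]] (det J = 83.000).
Solving J·Δ = −F gives Δ = (-0.964, 0.530).
Then the next iterate is (x, y)₁ = (0.036, -2.470).
Re-evaluating at (0.036, -2.470): F = (12.01279, -3.59810), so ‖F‖₂ = 12.540.

12.540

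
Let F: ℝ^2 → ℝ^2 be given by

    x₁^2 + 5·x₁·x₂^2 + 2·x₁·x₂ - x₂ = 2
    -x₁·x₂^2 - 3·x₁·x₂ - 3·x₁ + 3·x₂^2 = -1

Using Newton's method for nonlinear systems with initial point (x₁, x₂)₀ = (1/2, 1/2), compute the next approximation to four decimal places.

(0.4711, 0.9876)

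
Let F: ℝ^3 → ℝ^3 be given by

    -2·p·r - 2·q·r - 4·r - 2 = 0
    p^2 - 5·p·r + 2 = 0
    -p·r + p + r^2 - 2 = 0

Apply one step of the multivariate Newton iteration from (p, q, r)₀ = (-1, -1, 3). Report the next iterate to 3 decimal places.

At (-1, -1, 3): F = (-2.000, 18.000, 9.000).
Jacobian J = [[-2·r, -2·r, -2·p - 2·q - 4], [2·p - 5·r, 0, -5·p], [-r + 1, 0, -p + 2·r]].
At the point, J = [[-6.000, -6.000, 0.000], [-17.000, 0.000, 5.000], [-2.000, 0.000, 7.000]] (det J = -654.000).
Solving J·Δ = −F gives Δ = (0.743, -1.076, -1.073).
Then the next iterate is (p, q, r)₁ = (-0.257, -2.076, 1.927).

(-0.257, -2.076, 1.927)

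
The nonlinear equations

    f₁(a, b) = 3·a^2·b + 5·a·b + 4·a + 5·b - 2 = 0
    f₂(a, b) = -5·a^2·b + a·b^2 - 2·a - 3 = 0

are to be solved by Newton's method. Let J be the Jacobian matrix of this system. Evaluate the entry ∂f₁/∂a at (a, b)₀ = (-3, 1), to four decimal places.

-9.0000

∂f₁/∂a = 6·a·b + 5·b + 4.
At (-3, 1) this is -9.0000.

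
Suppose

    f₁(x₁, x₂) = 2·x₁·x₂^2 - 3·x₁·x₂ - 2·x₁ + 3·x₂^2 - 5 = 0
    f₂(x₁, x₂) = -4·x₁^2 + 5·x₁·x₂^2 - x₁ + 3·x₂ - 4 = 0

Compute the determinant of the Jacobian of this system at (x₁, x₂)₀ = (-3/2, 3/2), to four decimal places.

-61.1250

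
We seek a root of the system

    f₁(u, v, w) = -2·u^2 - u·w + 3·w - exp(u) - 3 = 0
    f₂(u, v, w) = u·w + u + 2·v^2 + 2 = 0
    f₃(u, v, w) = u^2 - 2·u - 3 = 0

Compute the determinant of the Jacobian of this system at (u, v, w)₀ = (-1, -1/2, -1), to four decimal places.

-32.0000

J = [[-4·u - w - exp(u), 0, -u + 3], [w + 1, 4·v, u], [2·u - 2, 0, 0]].
At the point, J = [[4.632121, 0.0000, 4.0000], [0.0000, -2.0000, -1.0000], [-4.0000, 0.0000, 0.0000]].
det J = -32.0000.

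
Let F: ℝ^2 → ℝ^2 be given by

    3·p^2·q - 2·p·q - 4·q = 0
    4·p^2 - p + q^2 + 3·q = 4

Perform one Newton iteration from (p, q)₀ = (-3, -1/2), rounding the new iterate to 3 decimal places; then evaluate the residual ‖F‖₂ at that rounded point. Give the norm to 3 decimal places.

8.095

At (-3, -1/2): F = (-14.500, 33.750).
Jacobian J = [[6·p·q - 2·q, 3·p^2 - 2·p - 4], [8·p - 1, 2·q + 3]].
At the point, J = [[10.000, 29.000], [-25.000, 2.000]] (det J = 745.000).
Solving J·Δ = −F gives Δ = (1.353, 0.034).
Then the next iterate is (p, q)₁ = (-1.647, -0.466).
Re-evaluating at (-1.647, -0.466): F = (-3.46323, 7.31659), so ‖F‖₂ = 8.095.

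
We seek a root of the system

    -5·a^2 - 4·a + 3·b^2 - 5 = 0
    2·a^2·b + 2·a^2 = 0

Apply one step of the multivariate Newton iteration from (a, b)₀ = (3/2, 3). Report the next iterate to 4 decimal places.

At (3/2, 3): F = (4.7500, 18.0000).
Jacobian J = [[-10·a - 4, 6·b], [4·a·b + 4·a, 2·a^2]].
At the point, J = [[-19.0000, 18.0000], [24.0000, 4.5000]] (det J = -517.5000).
Solving J·Δ = −F gives Δ = (-0.5848, -0.8812).
Then the next iterate is (a, b)₁ = (0.9152, 2.1188).

(0.9152, 2.1188)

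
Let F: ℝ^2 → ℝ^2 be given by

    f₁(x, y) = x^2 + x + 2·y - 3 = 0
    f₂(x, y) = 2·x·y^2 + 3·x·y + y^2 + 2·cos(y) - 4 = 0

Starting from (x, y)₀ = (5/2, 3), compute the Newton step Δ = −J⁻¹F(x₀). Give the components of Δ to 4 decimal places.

(-1.7864, -0.5157)

At (5/2, 3): F = (11.7500, 70.520015).
Jacobian J = [[2·x + 1, 2], [2·y^2 + 3·y, 4·x·y + 3·x + 2·y - 2·sin(y)]].
At the point, J = [[6.0000, 2.0000], [27.0000, 43.217760]] (det J = 205.306560).
Solving J·Δ = −F gives Δ = (-1.7864, -0.5157).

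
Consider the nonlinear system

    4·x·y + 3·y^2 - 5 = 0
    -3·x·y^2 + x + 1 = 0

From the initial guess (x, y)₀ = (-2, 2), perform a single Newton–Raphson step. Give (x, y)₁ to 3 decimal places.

(-0.695, 1.640)

At (-2, 2): F = (-9.000, 23.000).
Jacobian J = [[4·y, 4·x + 6·y], [-3·y^2 + 1, -6·x·y]].
At the point, J = [[8.000, 4.000], [-11.000, 24.000]] (det J = 236.000).
Solving J·Δ = −F gives Δ = (1.305, -0.360).
Then the next iterate is (x, y)₁ = (-0.695, 1.640).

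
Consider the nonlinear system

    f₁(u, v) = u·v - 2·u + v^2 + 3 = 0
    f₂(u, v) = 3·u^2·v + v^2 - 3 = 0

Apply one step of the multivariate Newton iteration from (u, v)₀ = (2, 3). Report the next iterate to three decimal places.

(1.689, 1.289)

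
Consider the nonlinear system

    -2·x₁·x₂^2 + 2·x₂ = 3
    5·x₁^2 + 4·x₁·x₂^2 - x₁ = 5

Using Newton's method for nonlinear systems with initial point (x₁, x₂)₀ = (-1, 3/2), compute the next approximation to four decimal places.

At (-1, 3/2): F = (4.5000, -8.0000).
Jacobian J = [[-2·x₂^2, -4·x₁·x₂ + 2], [10·x₁ + 4·x₂^2 - 1, 8·x₁·x₂]].
At the point, J = [[-4.5000, 8.0000], [-2.0000, -12.0000]] (det J = 70.0000).
Solving J·Δ = −F gives Δ = (-0.1429, -0.6429).
Then the next iterate is (x₁, x₂)₁ = (-1.1429, 0.8571).

(-1.1429, 0.8571)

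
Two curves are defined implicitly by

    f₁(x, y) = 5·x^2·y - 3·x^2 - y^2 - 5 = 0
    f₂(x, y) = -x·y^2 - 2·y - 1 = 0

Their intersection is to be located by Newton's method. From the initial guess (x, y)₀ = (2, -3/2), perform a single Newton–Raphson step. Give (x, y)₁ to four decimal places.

At (2, -3/2): F = (-49.2500, -2.5000).
Jacobian J = [[10·x·y - 6·x, 5·x^2 - 2·y], [-y^2, -2·x·y - 2]].
At the point, J = [[-42.0000, 23.0000], [-2.2500, 4.0000]] (det J = -116.2500).
Solving J·Δ = −F gives Δ = (-1.2000, -0.0500).
Then the next iterate is (x, y)₁ = (0.8000, -1.5500).

(0.8000, -1.5500)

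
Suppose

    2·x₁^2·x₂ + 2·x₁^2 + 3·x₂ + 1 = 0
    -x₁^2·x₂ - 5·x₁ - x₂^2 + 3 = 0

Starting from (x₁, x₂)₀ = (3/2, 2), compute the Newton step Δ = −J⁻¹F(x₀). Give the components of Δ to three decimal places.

(-1.021, -0.283)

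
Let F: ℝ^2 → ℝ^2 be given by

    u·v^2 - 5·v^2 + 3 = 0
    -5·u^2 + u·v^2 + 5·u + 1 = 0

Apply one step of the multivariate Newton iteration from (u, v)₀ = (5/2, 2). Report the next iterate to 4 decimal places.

(1.2708, 0.8083)

At (5/2, 2): F = (-7.0000, -7.7500).
Jacobian J = [[v^2, 2·u·v - 10·v], [-10·u + v^2 + 5, 2·u·v]].
At the point, J = [[4.0000, -10.0000], [-16.0000, 10.0000]] (det J = -120.0000).
Solving J·Δ = −F gives Δ = (-1.2292, -1.1917).
Then the next iterate is (u, v)₁ = (1.2708, 0.8083).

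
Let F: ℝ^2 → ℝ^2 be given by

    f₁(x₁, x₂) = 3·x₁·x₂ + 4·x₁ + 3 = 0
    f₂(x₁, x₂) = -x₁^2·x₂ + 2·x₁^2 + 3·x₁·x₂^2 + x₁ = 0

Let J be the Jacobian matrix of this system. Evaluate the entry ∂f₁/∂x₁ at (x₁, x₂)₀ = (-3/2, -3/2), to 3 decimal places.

-0.500

∂f₁/∂x₁ = 3·x₂ + 4.
At (-3/2, -3/2) this is -0.500.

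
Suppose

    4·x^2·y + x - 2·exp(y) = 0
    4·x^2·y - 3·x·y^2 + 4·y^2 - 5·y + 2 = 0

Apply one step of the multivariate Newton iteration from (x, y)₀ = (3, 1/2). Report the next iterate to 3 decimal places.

(0.621, 0.905)

At (3, 1/2): F = (17.70256, 16.250).
Jacobian J = [[8·x·y + 1, 4·x^2 - 2·exp(y)], [8·x·y - 3·y^2, 4·x^2 - 6·x·y + 8·y - 5]].
At the point, J = [[13.000, 32.70256], [11.250, 26.000]] (det J = -29.90377).
Solving J·Δ = −F gives Δ = (-2.379, 0.405).
Then the next iterate is (x, y)₁ = (0.621, 0.905).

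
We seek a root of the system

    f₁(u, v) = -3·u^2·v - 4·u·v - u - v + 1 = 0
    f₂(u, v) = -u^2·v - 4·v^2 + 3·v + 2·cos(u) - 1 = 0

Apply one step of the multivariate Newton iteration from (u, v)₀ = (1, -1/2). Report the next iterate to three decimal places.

(0.534, -0.233)

At (1, -1/2): F = (4.000, -1.91940).
Jacobian J = [[-6·u·v - 4·v - 1, -3·u^2 - 4·u - 1], [-2·u·v - 2·sin(u), -u^2 - 8·v + 3]].
At the point, J = [[4.000, -8.000], [-0.68294, 6.000]] (det J = 18.53646).
Solving J·Δ = −F gives Δ = (-0.466, 0.267).
Then the next iterate is (u, v)₁ = (0.534, -0.233).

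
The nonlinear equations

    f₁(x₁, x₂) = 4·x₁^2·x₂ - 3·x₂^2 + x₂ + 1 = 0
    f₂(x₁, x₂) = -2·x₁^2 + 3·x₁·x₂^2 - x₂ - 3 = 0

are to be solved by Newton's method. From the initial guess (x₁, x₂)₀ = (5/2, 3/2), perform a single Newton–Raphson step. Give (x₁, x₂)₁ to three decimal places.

(1.476, 1.351)

At (5/2, 3/2): F = (33.250, -0.125).
Jacobian J = [[8·x₁·x₂, 4·x₁^2 - 6·x₂ + 1], [-4·x₁ + 3·x₂^2, 6·x₁·x₂ - 1]].
At the point, J = [[30.000, 17.000], [-3.250, 21.500]] (det J = 700.250).
Solving J·Δ = −F gives Δ = (-1.024, -0.149).
Then the next iterate is (x₁, x₂)₁ = (1.476, 1.351).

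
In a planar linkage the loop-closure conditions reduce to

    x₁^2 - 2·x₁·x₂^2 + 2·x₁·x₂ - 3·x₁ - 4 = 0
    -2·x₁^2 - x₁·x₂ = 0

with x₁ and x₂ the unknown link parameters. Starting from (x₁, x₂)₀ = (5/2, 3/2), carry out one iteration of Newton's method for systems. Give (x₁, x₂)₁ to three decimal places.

(1.296, 0.540)

At (5/2, 3/2): F = (-9.000, -16.250).
Jacobian J = [[2·x₁ - 2·x₂^2 + 2·x₂ - 3, -4·x₁·x₂ + 2·x₁], [-4·x₁ - x₂, -x₁]].
At the point, J = [[0.500, -10.000], [-11.500, -2.500]] (det J = -116.250).
Solving J·Δ = −F gives Δ = (-1.204, -0.960).
Then the next iterate is (x₁, x₂)₁ = (1.296, 0.540).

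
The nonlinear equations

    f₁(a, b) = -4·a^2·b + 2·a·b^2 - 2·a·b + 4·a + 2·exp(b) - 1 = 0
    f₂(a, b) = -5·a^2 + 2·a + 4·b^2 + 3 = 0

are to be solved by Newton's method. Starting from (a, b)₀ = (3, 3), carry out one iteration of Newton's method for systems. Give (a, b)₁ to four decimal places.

(1.7090, 1.4938)

At (3, 3): F = (-20.828926, 0.0000).
Jacobian J = [[-8·a·b + 2·b^2 - 2·b + 4, -4·a^2 + 4·a·b - 2·a + 2·exp(b)], [-10·a + 2, 8·b]].
At the point, J = [[-56.0000, 34.171074], [-28.0000, 24.0000]] (det J = -387.209932).
Solving J·Δ = −F gives Δ = (-1.2910, -1.5062).
Then the next iterate is (a, b)₁ = (1.7090, 1.4938).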